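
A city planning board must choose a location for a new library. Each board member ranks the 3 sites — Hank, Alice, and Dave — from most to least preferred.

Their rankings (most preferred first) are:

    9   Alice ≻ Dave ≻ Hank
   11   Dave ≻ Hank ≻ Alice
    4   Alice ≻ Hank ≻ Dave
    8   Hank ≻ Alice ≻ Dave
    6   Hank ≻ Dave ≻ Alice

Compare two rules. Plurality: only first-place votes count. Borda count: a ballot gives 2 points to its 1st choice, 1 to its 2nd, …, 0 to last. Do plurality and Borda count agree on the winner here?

Yes

Plurality first-place counts: Hank 14, Alice 13, Dave 11 → Hank.
Borda totals: Hank 43, Alice 34, Dave 37 → Hank.
The two rules agree on Hank.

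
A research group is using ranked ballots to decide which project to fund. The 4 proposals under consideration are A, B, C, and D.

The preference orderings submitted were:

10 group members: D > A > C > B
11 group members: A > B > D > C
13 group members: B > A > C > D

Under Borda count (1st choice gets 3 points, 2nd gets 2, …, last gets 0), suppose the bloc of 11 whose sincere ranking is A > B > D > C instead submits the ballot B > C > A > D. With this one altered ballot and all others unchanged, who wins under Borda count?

Borda totals with the altered ballot: A 57, B 72, C 45, D 30.
The switch changes the winner from A to B.

B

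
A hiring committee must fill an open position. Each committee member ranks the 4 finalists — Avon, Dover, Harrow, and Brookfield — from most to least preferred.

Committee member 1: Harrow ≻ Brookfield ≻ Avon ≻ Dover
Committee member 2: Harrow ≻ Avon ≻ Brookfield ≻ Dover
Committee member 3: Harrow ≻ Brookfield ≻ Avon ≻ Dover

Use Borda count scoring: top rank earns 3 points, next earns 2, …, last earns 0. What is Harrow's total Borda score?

9

Borda scores:
  Avon: 1 + 2 + 1 = 4
  Dover: 0 + 0 + 0 = 0
  Harrow: 3 + 3 + 3 = 9
  Brookfield: 2 + 1 + 2 = 5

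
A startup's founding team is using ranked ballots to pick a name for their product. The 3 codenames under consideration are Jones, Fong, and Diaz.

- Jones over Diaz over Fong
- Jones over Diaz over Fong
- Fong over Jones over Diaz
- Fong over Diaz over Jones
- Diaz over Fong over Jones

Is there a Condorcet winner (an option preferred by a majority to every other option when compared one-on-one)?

No

Head-to-head results (5 voters total):
Jones vs Fong: Fong wins 3–2.
Jones vs Diaz: Jones wins 3–2.
Fong vs Diaz: Diaz wins 3–2.
No candidate beats all others: Jones beats Diaz beats Fong beats Jones, a majority cycle.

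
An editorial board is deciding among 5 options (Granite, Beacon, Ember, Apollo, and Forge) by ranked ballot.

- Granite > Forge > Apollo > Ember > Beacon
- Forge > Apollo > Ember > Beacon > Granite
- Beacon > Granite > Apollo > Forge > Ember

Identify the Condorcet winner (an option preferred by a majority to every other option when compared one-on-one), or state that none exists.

No Condorcet winner

Head-to-head results (3 voters total):
Granite vs Beacon: Beacon wins 2–1.
Granite vs Ember: Granite wins 2–1.
Granite vs Apollo: Granite wins 2–1.
Granite vs Forge: Granite wins 2–1.
Beacon vs Ember: Ember wins 2–1.
Beacon vs Apollo: Apollo wins 2–1.
Beacon vs Forge: Forge wins 2–1.
Ember vs Apollo: Apollo wins 3–0.
Ember vs Forge: Forge wins 3–0.
Apollo vs Forge: Forge wins 2–1.
No candidate beats all others: Granite beats Ember beats Beacon beats Granite, a majority cycle.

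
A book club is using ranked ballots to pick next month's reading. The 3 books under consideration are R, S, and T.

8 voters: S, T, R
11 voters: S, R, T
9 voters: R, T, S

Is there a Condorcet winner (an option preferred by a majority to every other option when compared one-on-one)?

Head-to-head results (28 voters total):
R vs S: S wins 19–9.
R vs T: R wins 20–8.
S vs T: S wins 19–9.
S beats each rival — R (19–9), T (19–9) — so S is the Condorcet winner.

Yes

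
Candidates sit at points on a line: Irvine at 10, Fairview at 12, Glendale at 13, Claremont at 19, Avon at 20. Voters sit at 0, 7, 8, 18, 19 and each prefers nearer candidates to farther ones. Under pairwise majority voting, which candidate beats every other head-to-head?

Irvine

With single-peaked preferences on a line, the Condorcet winner is the candidate closest to the median voter.
The median voter (position 8) is closest to Irvine at 10.
Check: Irvine vs Glendale — voters closer to Irvine: 3 of 5.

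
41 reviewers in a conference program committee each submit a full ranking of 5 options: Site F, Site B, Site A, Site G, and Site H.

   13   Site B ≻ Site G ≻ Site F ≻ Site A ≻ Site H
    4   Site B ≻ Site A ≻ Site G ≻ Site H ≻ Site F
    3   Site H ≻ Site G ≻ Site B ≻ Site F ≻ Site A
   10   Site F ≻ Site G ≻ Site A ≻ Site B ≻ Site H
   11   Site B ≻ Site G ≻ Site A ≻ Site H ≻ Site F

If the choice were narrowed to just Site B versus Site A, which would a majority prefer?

Site B

Ballots ranking Site B above Site A: 13+4+3+11 = 31.
Ballots ranking Site A above Site B: 10.
Site B wins the head-to-head, 31–10.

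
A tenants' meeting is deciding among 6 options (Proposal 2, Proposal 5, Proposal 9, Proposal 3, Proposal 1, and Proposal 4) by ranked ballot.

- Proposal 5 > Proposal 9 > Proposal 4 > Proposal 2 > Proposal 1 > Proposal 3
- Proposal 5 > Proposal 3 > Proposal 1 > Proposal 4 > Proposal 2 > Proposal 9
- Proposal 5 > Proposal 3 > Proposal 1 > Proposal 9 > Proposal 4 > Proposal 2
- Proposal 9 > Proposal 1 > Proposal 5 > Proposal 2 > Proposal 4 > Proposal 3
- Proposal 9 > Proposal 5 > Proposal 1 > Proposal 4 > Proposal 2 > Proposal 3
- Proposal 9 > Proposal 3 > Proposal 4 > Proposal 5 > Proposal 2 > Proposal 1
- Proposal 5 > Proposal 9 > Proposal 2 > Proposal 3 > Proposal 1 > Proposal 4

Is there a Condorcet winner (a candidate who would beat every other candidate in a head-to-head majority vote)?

Yes

Head-to-head results (7 voters total):
Proposal 2 vs Proposal 5: Proposal 5 wins 7–0.
Proposal 2 vs Proposal 9: Proposal 9 wins 6–1.
Proposal 2 vs Proposal 3: Proposal 2 wins 4–3.
Proposal 2 vs Proposal 1: Proposal 1 wins 4–3.
Proposal 2 vs Proposal 4: Proposal 4 wins 5–2.
Proposal 5 vs Proposal 9: Proposal 5 wins 4–3.
Proposal 5 vs Proposal 3: Proposal 5 wins 6–1.
Proposal 5 vs Proposal 1: Proposal 5 wins 6–1.
Proposal 5 vs Proposal 4: Proposal 5 wins 6–1.
Proposal 9 vs Proposal 3: Proposal 9 wins 5–2.
Proposal 9 vs Proposal 1: Proposal 9 wins 5–2.
Proposal 9 vs Proposal 4: Proposal 9 wins 6–1.
Proposal 3 vs Proposal 1: Proposal 3 wins 4–3.
Proposal 3 vs Proposal 4: Proposal 3 wins 4–3.
Proposal 1 vs Proposal 4: Proposal 1 wins 5–2.
Proposal 5 beats each rival — Proposal 2 (7–0), Proposal 9 (4–3), Proposal 3 (6–1), Proposal 1 (6–1), Proposal 4 (6–1) — so Proposal 5 is the Condorcet winner.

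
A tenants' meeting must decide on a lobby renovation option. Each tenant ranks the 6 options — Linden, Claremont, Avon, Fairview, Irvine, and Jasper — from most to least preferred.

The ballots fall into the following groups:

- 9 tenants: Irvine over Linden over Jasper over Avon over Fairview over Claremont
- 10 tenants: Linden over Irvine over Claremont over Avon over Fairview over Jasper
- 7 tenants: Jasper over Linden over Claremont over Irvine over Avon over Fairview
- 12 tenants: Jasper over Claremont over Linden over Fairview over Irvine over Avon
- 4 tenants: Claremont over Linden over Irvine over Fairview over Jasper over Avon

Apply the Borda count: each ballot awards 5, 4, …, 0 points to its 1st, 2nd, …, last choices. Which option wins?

Borda scores:
  Linden: 9·4 + 10·5 + 7·4 + 12·3 + 4·4 = 166
  Claremont: 9·0 + 10·3 + 7·3 + 12·4 + 4·5 = 119
  Avon: 9·2 + 10·2 + 7·1 + 12·0 + 4·0 = 45
  Fairview: 9·1 + 10·1 + 7·0 + 12·2 + 4·2 = 51
  Irvine: 9·5 + 10·4 + 7·2 + 12·1 + 4·3 = 123
  Jasper: 9·3 + 10·0 + 7·5 + 12·5 + 4·1 = 126
Linden has the highest total.

Linden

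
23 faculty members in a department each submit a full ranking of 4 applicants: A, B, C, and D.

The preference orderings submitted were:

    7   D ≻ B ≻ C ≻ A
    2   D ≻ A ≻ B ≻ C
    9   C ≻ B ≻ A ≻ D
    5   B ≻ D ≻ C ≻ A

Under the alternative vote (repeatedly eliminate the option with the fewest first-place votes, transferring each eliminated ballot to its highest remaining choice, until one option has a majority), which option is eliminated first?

Round 1: C 9, D 9, B 5, A 0. A has the fewest and is eliminated.
Round 2: C 9, D 9, B 5. B has the fewest and is eliminated.
Round 3: D 14, C 9. D has a majority.

A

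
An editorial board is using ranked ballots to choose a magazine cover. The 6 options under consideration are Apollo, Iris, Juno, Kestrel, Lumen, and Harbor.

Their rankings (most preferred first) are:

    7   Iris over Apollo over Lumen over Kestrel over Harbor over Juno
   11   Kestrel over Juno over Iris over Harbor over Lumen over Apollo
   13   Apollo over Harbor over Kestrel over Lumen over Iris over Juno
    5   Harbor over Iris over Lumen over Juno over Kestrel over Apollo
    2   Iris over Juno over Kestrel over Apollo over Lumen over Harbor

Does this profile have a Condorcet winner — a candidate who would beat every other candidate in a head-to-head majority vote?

Head-to-head results (38 voters total):
Apollo vs Iris: Iris wins 25–13.
Apollo vs Juno: Apollo wins 20–18.
Apollo vs Kestrel: Apollo wins 20–18.
Apollo vs Lumen: Apollo wins 22–16.
Apollo vs Harbor: Apollo wins 22–16.
Iris vs Juno: Iris wins 27–11.
Iris vs Kestrel: Kestrel wins 24–14.
Iris vs Lumen: Iris wins 25–13.
Iris vs Harbor: Iris wins 20–18.
Juno vs Kestrel: Kestrel wins 31–7.
Juno vs Lumen: Lumen wins 25–13.
Juno vs Harbor: Harbor wins 25–13.
Kestrel vs Lumen: Kestrel wins 26–12.
Kestrel vs Harbor: Kestrel wins 20–18.
Lumen vs Harbor: Harbor wins 29–9.
No candidate beats all others: Apollo beats Kestrel beats Iris beats Apollo, a majority cycle.

No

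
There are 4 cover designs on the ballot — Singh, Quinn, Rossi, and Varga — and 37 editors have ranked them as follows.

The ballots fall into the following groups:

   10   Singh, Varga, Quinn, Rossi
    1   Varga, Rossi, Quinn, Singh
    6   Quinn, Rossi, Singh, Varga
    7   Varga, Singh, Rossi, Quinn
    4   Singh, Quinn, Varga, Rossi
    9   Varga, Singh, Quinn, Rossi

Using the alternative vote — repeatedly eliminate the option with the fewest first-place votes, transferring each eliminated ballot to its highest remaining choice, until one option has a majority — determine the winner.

Singh

Round 1: Varga 17, Singh 14, Quinn 6, Rossi 0. Rossi has the fewest and is eliminated.
Round 2: Varga 17, Singh 14, Quinn 6. Quinn has the fewest and is eliminated.
Round 3: Singh 20, Varga 17. Singh has a majority.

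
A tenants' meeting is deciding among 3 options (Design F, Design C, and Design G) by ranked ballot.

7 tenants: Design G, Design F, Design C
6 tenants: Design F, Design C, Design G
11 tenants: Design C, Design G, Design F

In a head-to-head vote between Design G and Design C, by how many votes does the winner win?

10

Ballots ranking Design G above Design C: 7.
Ballots ranking Design C above Design G: 6+11 = 17.
Design C wins 17–7, a margin of 10.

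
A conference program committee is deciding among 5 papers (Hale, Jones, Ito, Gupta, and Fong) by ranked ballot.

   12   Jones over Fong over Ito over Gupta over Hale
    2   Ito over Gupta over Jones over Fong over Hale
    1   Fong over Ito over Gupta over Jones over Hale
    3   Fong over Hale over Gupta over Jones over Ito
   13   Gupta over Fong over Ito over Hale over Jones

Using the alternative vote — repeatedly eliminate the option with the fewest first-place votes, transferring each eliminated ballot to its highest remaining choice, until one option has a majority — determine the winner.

Round 1: Gupta 13, Jones 12, Fong 4, Ito 2, Hale 0. Hale has the fewest and is eliminated.
Round 2: Gupta 13, Jones 12, Fong 4, Ito 2. Ito has the fewest and is eliminated.
Round 3: Gupta 15, Jones 12, Fong 4. Fong has the fewest and is eliminated.
Round 4: Gupta 19, Jones 12. Gupta has a majority.

Gupta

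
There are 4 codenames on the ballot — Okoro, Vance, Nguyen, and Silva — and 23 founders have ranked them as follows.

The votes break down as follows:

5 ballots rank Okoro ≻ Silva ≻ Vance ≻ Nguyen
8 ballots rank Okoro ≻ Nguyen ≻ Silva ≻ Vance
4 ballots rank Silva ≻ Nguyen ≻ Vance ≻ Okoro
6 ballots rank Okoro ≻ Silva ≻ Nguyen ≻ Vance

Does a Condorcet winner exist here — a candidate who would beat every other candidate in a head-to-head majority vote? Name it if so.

Okoro

Head-to-head results (23 voters total):
Okoro vs Vance: Okoro wins 19–4.
Okoro vs Nguyen: Okoro wins 19–4.
Okoro vs Silva: Okoro wins 19–4.
Vance vs Nguyen: Nguyen wins 18–5.
Vance vs Silva: Silva wins 23–0.
Nguyen vs Silva: Silva wins 15–8.
Okoro beats each rival — Vance (19–4), Nguyen (19–4), Silva (19–4) — so Okoro is the Condorcet winner.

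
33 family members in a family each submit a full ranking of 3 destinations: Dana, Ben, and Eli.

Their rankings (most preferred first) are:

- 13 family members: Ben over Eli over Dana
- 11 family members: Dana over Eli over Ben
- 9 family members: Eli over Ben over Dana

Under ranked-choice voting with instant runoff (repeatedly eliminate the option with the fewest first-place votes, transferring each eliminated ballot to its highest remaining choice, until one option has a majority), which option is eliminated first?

Eli

Round 1: Ben 13, Dana 11, Eli 9. Eli has the fewest and is eliminated.
Round 2: Ben 22, Dana 11. Ben has a majority.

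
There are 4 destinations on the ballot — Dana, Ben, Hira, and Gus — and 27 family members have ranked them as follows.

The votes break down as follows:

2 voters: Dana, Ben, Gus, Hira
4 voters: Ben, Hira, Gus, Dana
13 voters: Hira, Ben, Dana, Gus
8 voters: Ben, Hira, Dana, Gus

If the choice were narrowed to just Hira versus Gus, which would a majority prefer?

Hira

Ballots ranking Hira above Gus: 4+13+8 = 25.
Ballots ranking Gus above Hira: 2.
Hira wins the head-to-head, 25–2.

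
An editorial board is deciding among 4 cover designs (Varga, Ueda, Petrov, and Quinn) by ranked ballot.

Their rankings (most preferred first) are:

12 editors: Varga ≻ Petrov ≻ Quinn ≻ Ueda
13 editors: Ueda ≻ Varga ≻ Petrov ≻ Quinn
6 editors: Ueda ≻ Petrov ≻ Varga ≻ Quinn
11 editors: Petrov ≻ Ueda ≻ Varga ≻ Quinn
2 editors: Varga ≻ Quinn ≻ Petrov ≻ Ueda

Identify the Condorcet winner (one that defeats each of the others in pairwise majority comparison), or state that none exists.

There is no Condorcet winner

Head-to-head results (44 voters total):
Varga vs Ueda: Ueda wins 30–14.
Varga vs Petrov: Varga wins 27–17.
Varga vs Quinn: Varga wins 44–0.
Ueda vs Petrov: Petrov wins 25–19.
Ueda vs Quinn: Ueda wins 30–14.
Petrov vs Quinn: Petrov wins 42–2.
No candidate beats all others: Varga beats Petrov beats Ueda beats Varga, a majority cycle.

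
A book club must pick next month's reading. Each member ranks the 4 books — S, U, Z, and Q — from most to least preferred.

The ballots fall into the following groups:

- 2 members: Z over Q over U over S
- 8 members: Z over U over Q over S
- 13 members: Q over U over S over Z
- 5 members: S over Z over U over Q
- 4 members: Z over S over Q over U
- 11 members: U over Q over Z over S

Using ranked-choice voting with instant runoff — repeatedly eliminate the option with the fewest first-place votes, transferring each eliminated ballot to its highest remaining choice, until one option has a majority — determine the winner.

Round 1: Z 14, Q 13, U 11, S 5. S has the fewest and is eliminated.
Round 2: Z 19, Q 13, U 11. U has the fewest and is eliminated.
Round 3: Q 24, Z 19. Q has a majority.

Q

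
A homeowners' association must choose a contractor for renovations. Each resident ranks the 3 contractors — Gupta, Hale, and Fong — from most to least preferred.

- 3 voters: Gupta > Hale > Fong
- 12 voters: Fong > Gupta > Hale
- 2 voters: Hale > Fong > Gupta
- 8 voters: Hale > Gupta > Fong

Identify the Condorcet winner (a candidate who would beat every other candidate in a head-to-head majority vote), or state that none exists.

There is no Condorcet winner

Head-to-head results (25 voters total):
Gupta vs Hale: Gupta wins 15–10.
Gupta vs Fong: Fong wins 14–11.
Hale vs Fong: Hale wins 13–12.
No candidate beats all others: Gupta beats Hale beats Fong beats Gupta, a majority cycle.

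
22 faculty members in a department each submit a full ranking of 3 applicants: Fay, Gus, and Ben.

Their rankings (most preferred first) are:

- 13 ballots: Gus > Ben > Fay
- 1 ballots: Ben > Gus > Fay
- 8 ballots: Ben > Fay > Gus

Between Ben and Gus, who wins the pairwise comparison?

Ballots ranking Ben above Gus: 1+8 = 9.
Ballots ranking Gus above Ben: 13.
Gus wins the head-to-head, 13–9.

Gus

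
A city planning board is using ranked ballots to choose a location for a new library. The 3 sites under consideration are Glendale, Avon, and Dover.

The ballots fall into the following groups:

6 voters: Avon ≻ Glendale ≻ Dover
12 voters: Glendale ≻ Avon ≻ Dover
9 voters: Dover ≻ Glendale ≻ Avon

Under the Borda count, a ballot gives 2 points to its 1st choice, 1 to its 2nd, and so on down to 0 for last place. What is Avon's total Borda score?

Borda scores:
  Glendale: 6·1 + 12·2 + 9·1 = 39
  Avon: 6·2 + 12·1 + 9·0 = 24
  Dover: 6·0 + 12·0 + 9·2 = 18

24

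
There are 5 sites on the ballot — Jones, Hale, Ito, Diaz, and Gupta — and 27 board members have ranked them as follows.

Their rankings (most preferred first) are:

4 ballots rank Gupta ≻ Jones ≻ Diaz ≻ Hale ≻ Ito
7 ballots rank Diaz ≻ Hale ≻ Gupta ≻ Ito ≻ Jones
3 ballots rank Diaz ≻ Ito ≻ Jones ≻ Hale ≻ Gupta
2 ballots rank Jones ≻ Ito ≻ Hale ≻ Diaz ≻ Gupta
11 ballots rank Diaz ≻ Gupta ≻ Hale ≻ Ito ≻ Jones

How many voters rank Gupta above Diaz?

Ballots ranking Gupta above Diaz: 4.
Ballots ranking Diaz above Gupta: 7+3+2+11 = 23.
So 4 of 27 voters prefer Gupta to Diaz.

4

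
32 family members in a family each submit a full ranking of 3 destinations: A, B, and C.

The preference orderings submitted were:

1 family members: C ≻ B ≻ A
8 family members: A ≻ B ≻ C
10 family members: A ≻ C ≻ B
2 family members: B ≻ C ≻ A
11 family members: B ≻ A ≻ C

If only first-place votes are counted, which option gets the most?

First-place vote totals:
  A: 18
  B: 13
  C: 1
A has the most first-place votes.

A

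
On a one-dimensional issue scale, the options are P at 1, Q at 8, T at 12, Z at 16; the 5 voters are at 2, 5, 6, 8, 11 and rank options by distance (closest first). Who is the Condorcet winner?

Q

With single-peaked preferences on a line, the Condorcet winner is the candidate closest to the median voter.
The median voter (position 6) is closest to Q at 8.
Check: Q vs T — voters closer to Q: 4 of 5.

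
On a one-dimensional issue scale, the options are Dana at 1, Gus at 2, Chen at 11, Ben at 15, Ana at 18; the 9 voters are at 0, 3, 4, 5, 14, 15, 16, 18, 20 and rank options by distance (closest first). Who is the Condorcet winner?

Ben

With single-peaked preferences on a line, the Condorcet winner is the candidate closest to the median voter.
The median voter (position 14) is closest to Ben at 15.
Check: Ben vs Ana — voters closer to Ben: 7 of 9.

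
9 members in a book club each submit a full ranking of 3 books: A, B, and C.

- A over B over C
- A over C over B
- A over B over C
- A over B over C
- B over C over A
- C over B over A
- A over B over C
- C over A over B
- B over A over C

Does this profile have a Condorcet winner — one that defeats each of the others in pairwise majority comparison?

Head-to-head results (9 voters total):
A vs B: A wins 6–3.
A vs C: A wins 6–3.
B vs C: B wins 6–3.
A beats each rival — B (6–3), C (6–3) — so A is the Condorcet winner.

Yes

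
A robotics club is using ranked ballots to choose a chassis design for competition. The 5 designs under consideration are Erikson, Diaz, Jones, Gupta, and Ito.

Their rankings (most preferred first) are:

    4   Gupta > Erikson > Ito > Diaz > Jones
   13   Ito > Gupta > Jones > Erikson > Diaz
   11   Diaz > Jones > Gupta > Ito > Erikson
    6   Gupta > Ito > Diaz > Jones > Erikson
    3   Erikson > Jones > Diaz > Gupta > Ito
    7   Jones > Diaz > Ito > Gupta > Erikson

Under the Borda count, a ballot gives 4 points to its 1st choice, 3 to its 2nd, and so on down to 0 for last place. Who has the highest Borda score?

Borda scores:
  Erikson: 4·3 + 13·1 + 11·0 + 6·0 + 3·4 + 7·0 = 37
  Diaz: 4·1 + 13·0 + 11·4 + 6·2 + 3·2 + 7·3 = 87
  Jones: 4·0 + 13·2 + 11·3 + 6·1 + 3·3 + 7·4 = 102
  Gupta: 4·4 + 13·3 + 11·2 + 6·4 + 3·1 + 7·1 = 111
  Ito: 4·2 + 13·4 + 11·1 + 6·3 + 3·0 + 7·2 = 103
Gupta has the highest total.

Gupta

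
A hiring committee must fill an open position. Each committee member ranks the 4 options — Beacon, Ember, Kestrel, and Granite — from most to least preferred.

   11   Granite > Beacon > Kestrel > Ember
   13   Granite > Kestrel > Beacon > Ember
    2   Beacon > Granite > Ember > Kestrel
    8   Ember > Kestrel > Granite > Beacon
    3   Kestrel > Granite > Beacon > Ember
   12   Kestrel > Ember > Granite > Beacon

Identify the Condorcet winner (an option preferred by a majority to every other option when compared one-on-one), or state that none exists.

Granite

Head-to-head results (49 voters total):
Beacon vs Ember: Beacon wins 29–20.
Beacon vs Kestrel: Kestrel wins 36–13.
Beacon vs Granite: Granite wins 47–2.
Ember vs Kestrel: Kestrel wins 39–10.
Ember vs Granite: Granite wins 29–20.
Kestrel vs Granite: Granite wins 26–23.
Granite beats each rival — Beacon (47–2), Ember (29–20), Kestrel (26–23) — so Granite is the Condorcet winner.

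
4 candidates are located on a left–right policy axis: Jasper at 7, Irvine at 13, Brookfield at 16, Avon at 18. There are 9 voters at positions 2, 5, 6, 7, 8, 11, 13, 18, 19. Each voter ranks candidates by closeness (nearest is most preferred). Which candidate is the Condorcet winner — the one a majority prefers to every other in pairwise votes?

Jasper

With single-peaked preferences on a line, the Condorcet winner is the candidate closest to the median voter.
The median voter (position 8) is closest to Jasper at 7.
Check: Jasper vs Avon — voters closer to Jasper: 6 of 9.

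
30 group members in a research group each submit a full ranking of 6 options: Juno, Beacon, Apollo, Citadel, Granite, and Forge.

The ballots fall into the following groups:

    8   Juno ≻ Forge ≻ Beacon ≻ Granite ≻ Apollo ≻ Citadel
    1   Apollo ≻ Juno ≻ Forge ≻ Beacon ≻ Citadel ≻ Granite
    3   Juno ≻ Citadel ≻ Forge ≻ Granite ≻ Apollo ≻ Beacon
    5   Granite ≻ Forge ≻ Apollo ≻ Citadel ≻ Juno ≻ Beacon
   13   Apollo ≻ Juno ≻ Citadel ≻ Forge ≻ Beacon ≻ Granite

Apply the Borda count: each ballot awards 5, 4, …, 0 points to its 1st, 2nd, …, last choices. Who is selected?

Juno

Borda scores:
  Juno: 8·5 + 4 + 3·5 + 5·1 + 13·4 = 116
  Beacon: 8·3 + 2 + 3·0 + 5·0 + 13·1 = 39
  Apollo: 8·1 + 5 + 3·1 + 5·3 + 13·5 = 96
  Citadel: 8·0 + 1 + 3·4 + 5·2 + 13·3 = 62
  Granite: 8·2 + 0 + 3·2 + 5·5 + 13·0 = 47
  Forge: 8·4 + 3 + 3·3 + 5·4 + 13·2 = 90
Juno has the highest total.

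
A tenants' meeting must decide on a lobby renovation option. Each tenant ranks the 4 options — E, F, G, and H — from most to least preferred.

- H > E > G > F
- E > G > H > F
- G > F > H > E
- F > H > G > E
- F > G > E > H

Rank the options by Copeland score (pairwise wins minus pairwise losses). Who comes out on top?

Pairwise results:
  E vs F: F wins 3–2.
  E vs G: G wins 3–2.
  E vs H: H wins 3–2.
  F vs G: G wins 3–2.
  F vs H: F wins 3–2.
  G vs H: G wins 3–2.
Copeland scores (wins − losses):
  E: 0 − 3 = -3
  F: 2 − 1 = 1
  G: 3 − 0 = 3
  H: 1 − 2 = -1
G has the best Copeland score.

G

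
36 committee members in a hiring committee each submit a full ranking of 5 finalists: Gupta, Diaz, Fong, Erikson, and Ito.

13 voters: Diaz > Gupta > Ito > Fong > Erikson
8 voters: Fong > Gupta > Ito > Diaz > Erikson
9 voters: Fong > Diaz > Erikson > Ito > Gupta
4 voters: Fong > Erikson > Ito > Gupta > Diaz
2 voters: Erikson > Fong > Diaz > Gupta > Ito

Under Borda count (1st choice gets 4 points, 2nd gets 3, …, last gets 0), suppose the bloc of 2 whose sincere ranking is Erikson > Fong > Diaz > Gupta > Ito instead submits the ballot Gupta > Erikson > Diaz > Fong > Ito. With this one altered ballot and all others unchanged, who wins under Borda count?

Borda totals with the altered ballot: Gupta 75, Diaz 91, Fong 99, Erikson 36, Ito 59.
The winner is unchanged: still Fong.

Fong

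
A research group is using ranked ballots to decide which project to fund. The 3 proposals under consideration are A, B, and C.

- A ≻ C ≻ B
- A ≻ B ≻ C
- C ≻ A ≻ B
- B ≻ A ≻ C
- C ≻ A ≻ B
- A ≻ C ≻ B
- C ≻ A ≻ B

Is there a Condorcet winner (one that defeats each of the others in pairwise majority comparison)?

Head-to-head results (7 voters total):
A vs B: A wins 6–1.
A vs C: A wins 4–3.
B vs C: C wins 5–2.
A beats each rival — B (6–1), C (4–3) — so A is the Condorcet winner.

Yes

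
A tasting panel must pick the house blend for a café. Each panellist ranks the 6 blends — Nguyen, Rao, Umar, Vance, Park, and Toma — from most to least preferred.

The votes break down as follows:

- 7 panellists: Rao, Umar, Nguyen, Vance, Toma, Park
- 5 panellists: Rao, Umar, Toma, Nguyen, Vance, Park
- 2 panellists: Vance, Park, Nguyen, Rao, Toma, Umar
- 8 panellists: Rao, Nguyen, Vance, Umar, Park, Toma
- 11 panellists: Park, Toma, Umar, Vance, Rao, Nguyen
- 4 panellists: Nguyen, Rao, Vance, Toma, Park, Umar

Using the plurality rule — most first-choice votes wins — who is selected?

Rao

First-place vote totals:
  Nguyen: 4
  Rao: 20
  Umar: 0
  Vance: 2
  Park: 11
  Toma: 0
Rao has the most first-place votes.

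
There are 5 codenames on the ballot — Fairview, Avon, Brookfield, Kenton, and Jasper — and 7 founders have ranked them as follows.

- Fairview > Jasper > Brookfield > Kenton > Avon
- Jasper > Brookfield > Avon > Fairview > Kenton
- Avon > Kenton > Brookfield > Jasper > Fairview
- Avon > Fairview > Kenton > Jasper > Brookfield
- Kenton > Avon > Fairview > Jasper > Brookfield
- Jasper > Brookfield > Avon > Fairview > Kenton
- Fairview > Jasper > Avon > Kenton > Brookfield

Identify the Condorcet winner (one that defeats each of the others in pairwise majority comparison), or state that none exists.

There is no Condorcet winner

Head-to-head results (7 voters total):
Fairview vs Avon: Avon wins 5–2.
Fairview vs Brookfield: Fairview wins 4–3.
Fairview vs Kenton: Fairview wins 5–2.
Fairview vs Jasper: Fairview wins 4–3.
Avon vs Brookfield: Avon wins 4–3.
Avon vs Kenton: Avon wins 5–2.
Avon vs Jasper: Jasper wins 4–3.
Brookfield vs Kenton: Kenton wins 4–3.
Brookfield vs Jasper: Jasper wins 6–1.
Kenton vs Jasper: Jasper wins 4–3.
No candidate beats all others: Fairview beats Jasper beats Avon beats Fairview, a majority cycle.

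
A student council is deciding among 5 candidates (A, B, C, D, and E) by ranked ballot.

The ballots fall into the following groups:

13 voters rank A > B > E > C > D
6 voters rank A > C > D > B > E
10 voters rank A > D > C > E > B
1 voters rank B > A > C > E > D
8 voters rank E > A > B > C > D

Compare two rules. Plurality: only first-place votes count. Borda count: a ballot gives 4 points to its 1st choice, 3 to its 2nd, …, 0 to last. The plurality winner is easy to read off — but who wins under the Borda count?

Plurality first-place counts: A 29, B 1, C 0, D 0, E 8 → A.
Borda totals: A 143, B 65, C 61, D 42, E 69 → A.

A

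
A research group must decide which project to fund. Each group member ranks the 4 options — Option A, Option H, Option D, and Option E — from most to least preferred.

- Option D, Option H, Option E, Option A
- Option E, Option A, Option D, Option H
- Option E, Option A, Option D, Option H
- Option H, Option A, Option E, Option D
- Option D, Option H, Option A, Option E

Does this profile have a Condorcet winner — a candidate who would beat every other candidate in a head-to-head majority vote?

No

Head-to-head results (5 voters total):
Option A vs Option H: Option H wins 3–2.
Option A vs Option D: Option A wins 3–2.
Option A vs Option E: Option E wins 3–2.
Option H vs Option D: Option D wins 4–1.
Option H vs Option E: Option H wins 3–2.
Option D vs Option E: Option E wins 3–2.
No candidate beats all others: Option A beats Option D beats Option H beats Option A, a majority cycle.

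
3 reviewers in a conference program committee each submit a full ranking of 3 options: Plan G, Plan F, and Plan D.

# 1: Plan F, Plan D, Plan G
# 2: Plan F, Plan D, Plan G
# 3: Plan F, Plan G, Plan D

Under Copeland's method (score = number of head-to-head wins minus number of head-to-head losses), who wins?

Pairwise results:
  Plan G vs Plan F: Plan F wins 3–0.
  Plan G vs Plan D: Plan D wins 2–1.
  Plan F vs Plan D: Plan F wins 3–0.
Copeland scores (wins − losses):
  Plan G: 0 − 2 = -2
  Plan F: 2 − 0 = 2
  Plan D: 1 − 1 = 0
Plan F has the best Copeland score.

Plan F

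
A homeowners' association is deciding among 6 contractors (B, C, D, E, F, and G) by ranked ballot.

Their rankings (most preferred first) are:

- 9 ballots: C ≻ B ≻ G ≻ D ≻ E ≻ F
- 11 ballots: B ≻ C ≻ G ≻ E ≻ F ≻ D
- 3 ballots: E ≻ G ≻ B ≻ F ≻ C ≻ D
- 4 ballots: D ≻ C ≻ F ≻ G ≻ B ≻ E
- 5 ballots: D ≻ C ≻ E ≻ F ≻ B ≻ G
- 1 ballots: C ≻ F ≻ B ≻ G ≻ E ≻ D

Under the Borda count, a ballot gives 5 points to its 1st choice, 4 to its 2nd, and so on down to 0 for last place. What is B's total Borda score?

Borda scores:
  B: 9·4 + 11·5 + 3·3 + 4·1 + 5·1 + 3 = 112
  C: 9·5 + 11·4 + 3·1 + 4·4 + 5·4 + 5 = 133
  D: 9·2 + 11·0 + 3·0 + 4·5 + 5·5 + 0 = 63
  E: 9·1 + 11·2 + 3·5 + 4·0 + 5·3 + 1 = 62
  F: 9·0 + 11·1 + 3·2 + 4·3 + 5·2 + 4 = 43
  G: 9·3 + 11·3 + 3·4 + 4·2 + 5·0 + 2 = 82

112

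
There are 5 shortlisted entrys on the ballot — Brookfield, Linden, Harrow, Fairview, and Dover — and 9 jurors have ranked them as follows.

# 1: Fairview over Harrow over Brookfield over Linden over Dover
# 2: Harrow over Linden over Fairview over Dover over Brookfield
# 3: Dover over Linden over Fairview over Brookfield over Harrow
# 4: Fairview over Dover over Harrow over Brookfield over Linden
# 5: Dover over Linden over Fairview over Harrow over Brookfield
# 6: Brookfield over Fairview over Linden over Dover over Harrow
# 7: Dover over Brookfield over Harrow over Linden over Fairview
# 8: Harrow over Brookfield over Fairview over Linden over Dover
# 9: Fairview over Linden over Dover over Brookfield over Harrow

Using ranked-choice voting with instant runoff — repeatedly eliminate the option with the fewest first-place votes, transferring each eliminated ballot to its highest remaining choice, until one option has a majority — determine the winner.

Round 1: Fairview 3, Dover 3, Harrow 2, Brookfield 1, Linden 0. Linden has the fewest and is eliminated.
Round 2: Fairview 3, Dover 3, Harrow 2, Brookfield 1. Brookfield has the fewest and is eliminated.
Round 3: Fairview 4, Dover 3, Harrow 2. Harrow has the fewest and is eliminated.
Round 4: Fairview 6, Dover 3. Fairview has a majority.

Fairview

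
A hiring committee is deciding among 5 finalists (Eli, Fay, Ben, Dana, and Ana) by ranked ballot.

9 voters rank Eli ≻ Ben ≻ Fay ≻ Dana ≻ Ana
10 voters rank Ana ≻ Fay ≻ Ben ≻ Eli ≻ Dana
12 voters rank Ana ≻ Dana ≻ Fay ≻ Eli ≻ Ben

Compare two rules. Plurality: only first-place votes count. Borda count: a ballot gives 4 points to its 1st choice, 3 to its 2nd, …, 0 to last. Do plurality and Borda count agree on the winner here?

Yes

Plurality first-place counts: Eli 9, Fay 0, Ben 0, Dana 0, Ana 22 → Ana.
Borda totals: Eli 58, Fay 72, Ben 47, Dana 45, Ana 88 → Ana.
The two rules agree on Ana.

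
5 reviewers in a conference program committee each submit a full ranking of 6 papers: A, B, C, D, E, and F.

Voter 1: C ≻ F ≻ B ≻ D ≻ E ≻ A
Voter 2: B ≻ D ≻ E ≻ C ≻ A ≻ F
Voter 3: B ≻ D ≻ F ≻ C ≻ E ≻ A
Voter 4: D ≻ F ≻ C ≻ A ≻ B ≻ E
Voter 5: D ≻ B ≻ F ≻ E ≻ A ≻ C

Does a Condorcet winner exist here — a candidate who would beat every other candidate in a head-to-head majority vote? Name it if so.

B

Head-to-head results (5 voters total):
A vs B: B wins 4–1.
A vs C: C wins 4–1.
A vs D: D wins 5–0.
A vs E: E wins 4–1.
A vs F: F wins 4–1.
B vs C: B wins 3–2.
B vs D: B wins 3–2.
B vs E: B wins 5–0.
B vs F: B wins 3–2.
C vs D: D wins 4–1.
C vs E: C wins 3–2.
C vs F: F wins 3–2.
D vs E: D wins 5–0.
D vs F: D wins 4–1.
E vs F: F wins 4–1.
B beats each rival — A (4–1), C (3–2), D (3–2), E (5–0), F (3–2) — so B is the Condorcet winner.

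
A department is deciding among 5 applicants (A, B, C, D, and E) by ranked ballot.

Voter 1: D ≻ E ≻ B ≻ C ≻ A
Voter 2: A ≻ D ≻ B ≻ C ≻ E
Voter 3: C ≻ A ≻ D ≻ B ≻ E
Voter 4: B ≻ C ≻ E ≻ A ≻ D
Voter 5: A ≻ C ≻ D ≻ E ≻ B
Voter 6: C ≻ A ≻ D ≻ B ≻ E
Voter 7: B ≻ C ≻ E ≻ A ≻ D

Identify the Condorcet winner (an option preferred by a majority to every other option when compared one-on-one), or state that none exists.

Head-to-head results (7 voters total):
A vs B: A wins 4–3.
A vs C: C wins 5–2.
A vs D: A wins 6–1.
A vs E: A wins 4–3.
B vs C: B wins 4–3.
B vs D: D wins 5–2.
B vs E: B wins 5–2.
C vs D: C wins 5–2.
C vs E: C wins 6–1.
D vs E: D wins 5–2.
No candidate beats all others: A beats B beats C beats A, a majority cycle.

No Condorcet winner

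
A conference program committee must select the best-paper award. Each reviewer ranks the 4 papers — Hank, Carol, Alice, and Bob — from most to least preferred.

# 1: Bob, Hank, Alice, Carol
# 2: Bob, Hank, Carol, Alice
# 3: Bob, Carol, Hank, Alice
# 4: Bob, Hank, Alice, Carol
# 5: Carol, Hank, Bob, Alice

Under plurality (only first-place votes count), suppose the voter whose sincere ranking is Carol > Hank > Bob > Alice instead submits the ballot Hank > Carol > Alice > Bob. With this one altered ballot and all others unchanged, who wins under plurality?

Bob

First-place totals with the altered ballot: Hank 1, Carol 0, Alice 0, Bob 4.
The winner is unchanged: still Bob.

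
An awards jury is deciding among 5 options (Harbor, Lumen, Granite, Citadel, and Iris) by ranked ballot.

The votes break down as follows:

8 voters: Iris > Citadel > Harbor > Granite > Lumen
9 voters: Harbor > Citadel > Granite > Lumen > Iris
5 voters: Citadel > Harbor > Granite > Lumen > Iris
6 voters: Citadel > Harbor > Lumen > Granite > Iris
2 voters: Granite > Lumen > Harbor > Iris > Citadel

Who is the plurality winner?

Citadel

First-place vote totals:
  Harbor: 9
  Lumen: 0
  Granite: 2
  Citadel: 11
  Iris: 8
Citadel has the most first-place votes.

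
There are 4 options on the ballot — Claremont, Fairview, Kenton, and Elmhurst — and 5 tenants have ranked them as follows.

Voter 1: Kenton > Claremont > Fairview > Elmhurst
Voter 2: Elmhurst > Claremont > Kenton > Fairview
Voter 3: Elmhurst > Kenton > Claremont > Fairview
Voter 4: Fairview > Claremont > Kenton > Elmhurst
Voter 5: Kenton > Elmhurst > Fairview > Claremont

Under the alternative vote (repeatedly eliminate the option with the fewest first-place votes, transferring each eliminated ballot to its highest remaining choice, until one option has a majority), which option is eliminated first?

Round 1: Kenton 2, Elmhurst 2, Fairview 1, Claremont 0. Claremont has the fewest and is eliminated.
Round 2: Kenton 2, Elmhurst 2, Fairview 1. Fairview has the fewest and is eliminated.
Round 3: Kenton 3, Elmhurst 2. Kenton has a majority.

Claremont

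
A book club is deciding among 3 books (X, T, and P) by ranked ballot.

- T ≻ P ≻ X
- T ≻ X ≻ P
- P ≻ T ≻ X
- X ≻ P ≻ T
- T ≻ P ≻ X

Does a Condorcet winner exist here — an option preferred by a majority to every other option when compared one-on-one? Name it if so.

Head-to-head results (5 voters total):
X vs T: T wins 4–1.
X vs P: P wins 3–2.
T vs P: T wins 3–2.
T beats each rival — X (4–1), P (3–2) — so T is the Condorcet winner.

T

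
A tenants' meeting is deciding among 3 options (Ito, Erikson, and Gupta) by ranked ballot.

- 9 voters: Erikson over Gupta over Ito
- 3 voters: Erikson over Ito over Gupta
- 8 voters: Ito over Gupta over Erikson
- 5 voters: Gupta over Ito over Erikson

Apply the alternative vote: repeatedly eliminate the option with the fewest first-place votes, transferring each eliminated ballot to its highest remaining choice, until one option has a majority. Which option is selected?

Ito

Round 1: Erikson 12, Ito 8, Gupta 5. Gupta has the fewest and is eliminated.
Round 2: Ito 13, Erikson 12. Ito has a majority.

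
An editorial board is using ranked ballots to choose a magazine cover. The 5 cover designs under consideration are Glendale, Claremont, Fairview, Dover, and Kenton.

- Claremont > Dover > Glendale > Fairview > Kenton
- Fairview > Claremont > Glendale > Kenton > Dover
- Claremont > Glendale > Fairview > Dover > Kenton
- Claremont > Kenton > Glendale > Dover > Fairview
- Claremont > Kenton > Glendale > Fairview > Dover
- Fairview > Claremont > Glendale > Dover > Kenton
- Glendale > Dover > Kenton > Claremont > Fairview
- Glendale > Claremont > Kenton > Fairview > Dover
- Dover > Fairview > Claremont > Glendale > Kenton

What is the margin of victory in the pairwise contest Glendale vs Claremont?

Ballots ranking Glendale above Claremont: 2.
Ballots ranking Claremont above Glendale: 7.
Claremont wins 7–2, a margin of 5.

5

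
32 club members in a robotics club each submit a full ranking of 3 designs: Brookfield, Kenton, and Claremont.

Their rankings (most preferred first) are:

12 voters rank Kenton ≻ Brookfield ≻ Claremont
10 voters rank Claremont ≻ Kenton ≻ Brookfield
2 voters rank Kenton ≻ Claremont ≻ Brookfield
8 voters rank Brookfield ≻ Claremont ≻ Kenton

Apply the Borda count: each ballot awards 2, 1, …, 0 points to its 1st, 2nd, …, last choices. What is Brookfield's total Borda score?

28

Borda scores:
  Brookfield: 12·1 + 10·0 + 2·0 + 8·2 = 28
  Kenton: 12·2 + 10·1 + 2·2 + 8·0 = 38
  Claremont: 12·0 + 10·2 + 2·1 + 8·1 = 30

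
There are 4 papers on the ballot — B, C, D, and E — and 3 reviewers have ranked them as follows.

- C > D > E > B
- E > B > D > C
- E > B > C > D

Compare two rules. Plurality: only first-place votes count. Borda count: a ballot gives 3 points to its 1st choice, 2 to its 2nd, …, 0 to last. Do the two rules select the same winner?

Plurality first-place counts: B 0, C 1, D 0, E 2 → E.
Borda totals: B 4, C 4, D 3, E 7 → E.
The two rules agree on E.

Yes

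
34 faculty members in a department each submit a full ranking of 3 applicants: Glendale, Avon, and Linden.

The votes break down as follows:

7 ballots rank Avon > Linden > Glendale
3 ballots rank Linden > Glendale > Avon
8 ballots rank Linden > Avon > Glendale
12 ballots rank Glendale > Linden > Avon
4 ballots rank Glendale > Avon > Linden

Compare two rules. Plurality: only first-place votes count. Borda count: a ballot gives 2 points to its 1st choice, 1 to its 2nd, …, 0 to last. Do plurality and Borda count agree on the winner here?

Plurality first-place counts: Glendale 16, Avon 7, Linden 11 → Glendale.
Borda totals: Glendale 35, Avon 26, Linden 41 → Linden.
The two rules disagree: plurality picks Glendale, Borda picks Linden.

No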